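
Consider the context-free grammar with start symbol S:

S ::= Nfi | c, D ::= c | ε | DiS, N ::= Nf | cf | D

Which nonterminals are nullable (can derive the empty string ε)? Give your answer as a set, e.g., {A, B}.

{D, N}

Directly nullable (have an ε-rule): {D}.
N is nullable via N -> D (every symbol on the right is already known nullable).
Not nullable: S — each has a terminal in every rule's right-hand side or depends on a non-nullable symbol.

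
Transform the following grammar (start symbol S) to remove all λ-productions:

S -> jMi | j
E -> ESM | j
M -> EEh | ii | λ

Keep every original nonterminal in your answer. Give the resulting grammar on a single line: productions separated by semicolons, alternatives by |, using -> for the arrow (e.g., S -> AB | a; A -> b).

S -> j | ji | jMi; E -> j | ES | ESM; M -> ii | EEh

Nullable set: {M}.
S -> jMi: M nullable, giving jMi | ji.
E -> ESM: M nullable, giving ES | ESM.
Drop M -> λ.
Unchanged (no nullable symbols): S -> j; E -> j; M -> EEh; M -> ii.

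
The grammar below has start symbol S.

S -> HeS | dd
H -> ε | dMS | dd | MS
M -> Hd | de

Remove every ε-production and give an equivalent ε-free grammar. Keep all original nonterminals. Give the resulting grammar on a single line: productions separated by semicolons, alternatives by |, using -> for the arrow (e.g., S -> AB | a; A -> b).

Nullable set: {H}.
S -> HeS: H nullable, giving HeS | eS.
Drop H -> ε.
M -> Hd: H nullable, giving Hd | d.
Unchanged (no nullable symbols): S -> dd; H -> MS; H -> dMS; H -> dd; M -> de.

S -> dd | eS | HeS; H -> MS | dd | dMS; M -> d | Hd | de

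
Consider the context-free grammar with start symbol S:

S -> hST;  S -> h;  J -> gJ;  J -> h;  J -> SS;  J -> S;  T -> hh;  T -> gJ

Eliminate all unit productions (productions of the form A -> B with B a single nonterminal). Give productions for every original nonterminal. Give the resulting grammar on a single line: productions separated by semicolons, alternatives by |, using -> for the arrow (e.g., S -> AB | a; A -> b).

Unit productions: J->S.
Unit pairs (A ⇒* B via units): (J,S).
S: inherits non-unit rules of {S} → h | hST.
J: inherits non-unit rules of {J, S} → SS | gJ | h | hST.
T: inherits non-unit rules of {T} → gJ | hh.

S -> h | hST; J -> h | SS | gJ | hST; T -> gJ | hh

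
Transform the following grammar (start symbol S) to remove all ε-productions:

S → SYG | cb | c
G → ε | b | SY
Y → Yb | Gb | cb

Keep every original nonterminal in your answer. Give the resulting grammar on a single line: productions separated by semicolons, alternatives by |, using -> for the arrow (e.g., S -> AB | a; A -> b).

S -> c | SY | cb | SYG; G -> b | SY; Y -> b | Gb | Yb | cb

Nullable set: {G}.
S -> SYG: G nullable, giving SY | SYG.
Drop G -> ε.
Y -> Gb: G nullable, giving Gb | b.
Unchanged (no nullable symbols): S -> c; S -> cb; G -> SY; G -> b; Y -> Yb; Y -> cb.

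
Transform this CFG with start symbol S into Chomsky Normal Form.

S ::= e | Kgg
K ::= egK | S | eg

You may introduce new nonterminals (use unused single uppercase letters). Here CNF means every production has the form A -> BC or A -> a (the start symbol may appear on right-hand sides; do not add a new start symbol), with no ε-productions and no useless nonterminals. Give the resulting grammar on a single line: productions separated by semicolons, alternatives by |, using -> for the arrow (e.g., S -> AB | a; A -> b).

No ε-productions.
After unit-elimination: S -> e | Kgg; K -> e | eg | Kgg | egK.
TERM: introduce B -> e, A -> g and substitute in every rule of length ≥2.
BIN: K -> BAK becomes K -> BC, C -> AK; K -> KAA becomes K -> KD, D -> AA; S -> KAA becomes S -> KE, E -> AA.

S -> e | KE; A -> g; B -> e; C -> AK; D -> AA; E -> AA; K -> e | BA | BC | KD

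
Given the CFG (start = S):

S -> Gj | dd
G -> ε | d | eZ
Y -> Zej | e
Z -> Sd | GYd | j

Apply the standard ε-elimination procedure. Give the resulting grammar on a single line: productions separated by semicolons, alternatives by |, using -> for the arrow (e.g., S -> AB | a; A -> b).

Nullable set: {G}.
S -> Gj: G nullable, giving Gj | j.
Drop G -> ε.
Z -> GYd: G nullable, giving GYd | Yd.
Unchanged (no nullable symbols): S -> dd; G -> d; G -> eZ; Y -> Zej; Y -> e; Z -> Sd; Z -> j.

S -> j | Gj | dd; G -> d | eZ; Y -> e | Zej; Z -> j | Sd | Yd | GYd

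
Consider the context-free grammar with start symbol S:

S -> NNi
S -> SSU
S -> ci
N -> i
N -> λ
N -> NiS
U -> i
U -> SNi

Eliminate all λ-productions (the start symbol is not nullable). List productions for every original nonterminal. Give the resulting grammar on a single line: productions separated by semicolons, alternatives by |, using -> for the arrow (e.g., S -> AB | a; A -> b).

Nullable set: {N}.
S -> NNi: N, N nullable, giving NNi | Ni | i.
Drop N -> λ.
N -> NiS: N nullable, giving NiS | iS.
U -> SNi: N nullable, giving SNi | Si.
Unchanged (no nullable symbols): S -> SSU; S -> ci; N -> i; U -> i.

S -> i | Ni | ci | NNi | SSU; N -> i | iS | NiS; U -> i | Si | SNi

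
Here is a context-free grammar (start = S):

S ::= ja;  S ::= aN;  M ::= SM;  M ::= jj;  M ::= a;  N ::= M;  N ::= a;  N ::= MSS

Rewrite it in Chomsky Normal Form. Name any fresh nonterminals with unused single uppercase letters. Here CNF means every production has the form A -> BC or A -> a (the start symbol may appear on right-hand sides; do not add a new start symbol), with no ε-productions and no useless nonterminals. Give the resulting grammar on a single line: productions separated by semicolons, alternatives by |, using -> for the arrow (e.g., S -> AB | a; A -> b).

No ε-productions.
After unit-elimination: S -> aN | ja; M -> a | SM | jj; N -> a | SM | jj | MSS.
TERM: introduce B -> a, A -> j and substitute in every rule of length ≥2.
BIN: N -> MSS becomes N -> MC, C -> SS.

S -> AB | BN; A -> j; B -> a; C -> SS; M -> a | AA | SM; N -> a | AA | MC | SM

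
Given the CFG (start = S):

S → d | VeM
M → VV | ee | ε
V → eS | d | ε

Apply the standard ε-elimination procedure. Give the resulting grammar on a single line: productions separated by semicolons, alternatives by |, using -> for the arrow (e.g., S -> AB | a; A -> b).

S -> d | e | Ve | eM | VeM; M -> V | VV | ee; V -> d | eS

Nullable set: {M, V}.
S -> VeM: V, M nullable, giving Ve | VeM | e | eM.
Drop M -> ε.
M -> VV: V, V nullable, giving V | VV.
Drop V -> ε.
Unchanged (no nullable symbols): S -> d; M -> ee; V -> d; V -> eS.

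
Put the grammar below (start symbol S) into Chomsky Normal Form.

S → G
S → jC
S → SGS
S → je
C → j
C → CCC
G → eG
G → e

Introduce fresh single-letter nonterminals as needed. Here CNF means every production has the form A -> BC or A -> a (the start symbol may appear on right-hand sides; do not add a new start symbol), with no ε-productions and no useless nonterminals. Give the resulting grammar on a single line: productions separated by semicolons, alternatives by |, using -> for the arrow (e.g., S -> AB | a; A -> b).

S -> e | AG | BA | BC | SE; A -> e; B -> j; C -> j | CD; D -> CC; E -> GS; G -> e | AG

No ε-productions.
After unit-elimination: S -> e | eG | jC | je | SGS; C -> j | CCC; G -> e | eG.
TERM: introduce A -> e, B -> j and substitute in every rule of length ≥2.
BIN: C -> CCC becomes C -> CD, D -> CC; S -> SGS becomes S -> SE, E -> GS.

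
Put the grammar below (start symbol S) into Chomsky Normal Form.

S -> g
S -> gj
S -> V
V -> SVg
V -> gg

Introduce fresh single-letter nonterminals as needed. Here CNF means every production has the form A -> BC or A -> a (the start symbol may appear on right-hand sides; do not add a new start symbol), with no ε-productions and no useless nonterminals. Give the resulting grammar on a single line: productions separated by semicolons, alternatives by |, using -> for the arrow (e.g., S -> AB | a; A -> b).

No ε-productions.
After unit-elimination: S -> g | gg | gj | SVg; V -> gg | SVg.
TERM: introduce A -> g, B -> j and substitute in every rule of length ≥2.
BIN: S -> SVA becomes S -> SC, C -> VA; V -> SVA becomes V -> SD, D -> VA.

S -> g | AA | AB | SC; A -> g; B -> j; C -> VA; D -> VA; V -> AA | SD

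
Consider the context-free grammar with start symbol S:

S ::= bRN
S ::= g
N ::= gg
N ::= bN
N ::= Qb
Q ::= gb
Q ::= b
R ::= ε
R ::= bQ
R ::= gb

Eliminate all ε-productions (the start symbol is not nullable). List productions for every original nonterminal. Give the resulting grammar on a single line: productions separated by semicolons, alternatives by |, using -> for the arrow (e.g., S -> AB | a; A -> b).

S -> g | bN | bRN; N -> Qb | bN | gg; Q -> b | gb; R -> bQ | gb

Nullable set: {R}.
S -> bRN: R nullable, giving bN | bRN.
Drop R -> ε.
Unchanged (no nullable symbols): S -> g; N -> Qb; N -> bN; N -> gg; Q -> b; Q -> gb; R -> bQ; R -> gb.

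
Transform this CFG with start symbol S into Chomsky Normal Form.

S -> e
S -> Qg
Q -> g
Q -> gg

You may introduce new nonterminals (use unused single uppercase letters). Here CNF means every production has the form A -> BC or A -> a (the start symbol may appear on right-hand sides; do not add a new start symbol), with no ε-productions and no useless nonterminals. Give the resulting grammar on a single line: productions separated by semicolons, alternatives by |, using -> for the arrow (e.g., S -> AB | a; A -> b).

S -> e | QA; A -> g; Q -> g | AA

No ε-productions.
No unit productions to eliminate.
TERM: introduce A -> g and substitute in every rule of length ≥2.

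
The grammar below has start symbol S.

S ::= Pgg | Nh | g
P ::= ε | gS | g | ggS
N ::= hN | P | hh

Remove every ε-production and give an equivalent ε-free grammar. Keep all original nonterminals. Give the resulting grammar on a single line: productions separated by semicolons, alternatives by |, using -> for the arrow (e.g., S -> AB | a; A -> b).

S -> g | h | Nh | gg | Pgg; N -> P | h | hN | hh; P -> g | gS | ggS

Nullable set: {N, P}.
S -> Nh: N nullable, giving Nh | h.
S -> Pgg: P nullable, giving Pgg | gg.
N -> P: P nullable, giving P.
N -> hN: N nullable, giving h | hN.
Drop P -> ε.
Unchanged (no nullable symbols): S -> g; N -> hh; P -> g; P -> gS; P -> ggS.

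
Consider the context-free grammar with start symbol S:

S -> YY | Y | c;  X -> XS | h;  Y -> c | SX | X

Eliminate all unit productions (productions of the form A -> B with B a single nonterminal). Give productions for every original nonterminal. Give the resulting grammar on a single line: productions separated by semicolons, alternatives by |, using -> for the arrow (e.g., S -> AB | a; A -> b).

Unit productions: S->Y, Y->X.
Unit pairs (A ⇒* B via units): (S,X), (S,Y), (Y,X).
S: inherits non-unit rules of {S, X, Y} → SX | XS | YY | c | h.
X: inherits non-unit rules of {X} → XS | h.
Y: inherits non-unit rules of {X, Y} → SX | XS | c | h.

S -> c | h | SX | XS | YY; X -> h | XS; Y -> c | h | SX | XS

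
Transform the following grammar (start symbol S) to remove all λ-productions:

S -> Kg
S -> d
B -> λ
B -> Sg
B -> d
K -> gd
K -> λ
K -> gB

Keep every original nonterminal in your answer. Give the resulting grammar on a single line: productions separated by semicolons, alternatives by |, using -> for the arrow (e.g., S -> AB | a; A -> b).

Nullable set: {B, K}.
S -> Kg: K nullable, giving Kg | g.
Drop B -> λ.
Drop K -> λ.
K -> gB: B nullable, giving g | gB.
Unchanged (no nullable symbols): S -> d; B -> Sg; B -> d; K -> gd.

S -> d | g | Kg; B -> d | Sg; K -> g | gB | gd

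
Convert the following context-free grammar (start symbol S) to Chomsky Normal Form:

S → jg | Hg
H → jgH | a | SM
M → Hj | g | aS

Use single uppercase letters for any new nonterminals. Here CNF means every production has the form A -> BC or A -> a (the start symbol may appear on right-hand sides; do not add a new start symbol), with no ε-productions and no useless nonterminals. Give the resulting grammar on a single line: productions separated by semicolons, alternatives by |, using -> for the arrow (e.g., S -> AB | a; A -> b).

No ε-productions.
No unit productions to eliminate.
TERM: introduce C -> a, B -> g, A -> j and substitute in every rule of length ≥2.
BIN: H -> ABH becomes H -> AD, D -> BH.

S -> AB | HB; A -> j; B -> g; C -> a; D -> BH; H -> a | AD | SM; M -> g | CS | HA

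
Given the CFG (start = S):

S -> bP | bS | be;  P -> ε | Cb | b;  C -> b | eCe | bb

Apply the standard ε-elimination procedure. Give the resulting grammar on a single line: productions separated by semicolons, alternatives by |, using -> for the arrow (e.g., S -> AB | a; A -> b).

S -> b | bP | bS | be; C -> b | bb | eCe; P -> b | Cb

Nullable set: {P}.
S -> bP: P nullable, giving b | bP.
Drop P -> ε.
Unchanged (no nullable symbols): S -> bS; S -> be; C -> b; C -> bb; C -> eCe; P -> Cb; P -> b.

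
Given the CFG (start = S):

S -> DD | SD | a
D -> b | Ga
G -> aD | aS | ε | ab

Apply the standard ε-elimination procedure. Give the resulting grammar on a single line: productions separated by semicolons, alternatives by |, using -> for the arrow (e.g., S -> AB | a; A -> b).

Nullable set: {G}.
D -> Ga: G nullable, giving Ga | a.
Drop G -> ε.
Unchanged (no nullable symbols): S -> DD; S -> SD; S -> a; D -> b; G -> aD; G -> aS; G -> ab.

S -> a | DD | SD; D -> a | b | Ga; G -> aD | aS | ab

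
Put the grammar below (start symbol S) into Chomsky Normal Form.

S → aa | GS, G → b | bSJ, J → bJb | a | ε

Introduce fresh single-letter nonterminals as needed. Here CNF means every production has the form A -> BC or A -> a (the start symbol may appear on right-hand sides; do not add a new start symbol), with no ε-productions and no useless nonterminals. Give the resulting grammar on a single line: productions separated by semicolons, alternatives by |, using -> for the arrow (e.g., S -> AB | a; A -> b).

S -> BB | GS; A -> b; B -> a; C -> SJ; D -> JA; G -> b | AC | AS; J -> a | AA | AD

Nullable: {J}; after ε-elimination: S -> GS | aa; G -> b | bS | bSJ; J -> a | bb | bJb.
No unit productions to eliminate.
TERM: introduce B -> a, A -> b and substitute in every rule of length ≥2.
BIN: G -> ASJ becomes G -> AC, C -> SJ; J -> AJA becomes J -> AD, D -> JA.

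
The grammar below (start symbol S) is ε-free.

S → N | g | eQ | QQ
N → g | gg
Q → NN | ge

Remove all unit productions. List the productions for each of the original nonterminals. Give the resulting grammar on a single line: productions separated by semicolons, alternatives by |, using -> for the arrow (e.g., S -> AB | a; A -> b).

Unit productions: S->N.
Unit pairs (A ⇒* B via units): (S,N).
S: inherits non-unit rules of {N, S} → QQ | eQ | g | gg.
N: inherits non-unit rules of {N} → g | gg.
Q: inherits non-unit rules of {Q} → NN | ge.

S -> g | QQ | eQ | gg; N -> g | gg; Q -> NN | ge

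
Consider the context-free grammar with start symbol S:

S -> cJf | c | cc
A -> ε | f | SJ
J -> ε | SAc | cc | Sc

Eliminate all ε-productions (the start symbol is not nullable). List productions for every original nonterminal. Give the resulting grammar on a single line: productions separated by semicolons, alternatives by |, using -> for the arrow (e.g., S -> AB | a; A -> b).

S -> c | cc | cf | cJf; A -> S | f | SJ; J -> Sc | cc | SAc

Nullable set: {A, J}.
S -> cJf: J nullable, giving cJf | cf.
Drop A -> ε.
A -> SJ: J nullable, giving S | SJ.
Drop J -> ε.
J -> SAc: A nullable, giving SAc | Sc.
Unchanged (no nullable symbols): S -> c; S -> cc; A -> f; J -> Sc; J -> cc.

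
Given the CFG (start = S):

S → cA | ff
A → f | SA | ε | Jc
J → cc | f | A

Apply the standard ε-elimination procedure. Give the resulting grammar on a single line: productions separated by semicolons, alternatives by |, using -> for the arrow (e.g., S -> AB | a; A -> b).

S -> c | cA | ff; A -> S | c | f | Jc | SA; J -> A | f | cc

Nullable set: {A, J}.
S -> cA: A nullable, giving c | cA.
Drop A -> ε.
A -> Jc: J nullable, giving Jc | c.
A -> SA: A nullable, giving S | SA.
J -> A: A nullable, giving A.
Unchanged (no nullable symbols): S -> ff; A -> f; J -> cc; J -> f.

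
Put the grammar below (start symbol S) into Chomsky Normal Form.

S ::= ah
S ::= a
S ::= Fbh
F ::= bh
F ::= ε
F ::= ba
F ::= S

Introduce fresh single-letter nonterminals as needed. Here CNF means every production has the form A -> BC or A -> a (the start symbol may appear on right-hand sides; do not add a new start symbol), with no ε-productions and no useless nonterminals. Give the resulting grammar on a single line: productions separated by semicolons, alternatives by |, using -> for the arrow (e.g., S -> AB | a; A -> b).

Nullable: {F}; after ε-elimination: S -> a | ah | bh | Fbh; F -> S | ba | bh.
After unit-elimination: S -> a | ah | bh | Fbh; F -> a | ah | ba | bh | Fbh.
TERM: introduce C -> a, A -> b, B -> h and substitute in every rule of length ≥2.
BIN: F -> FAB becomes F -> FD, D -> AB; S -> FAB becomes S -> FE, E -> AB.

S -> a | AB | CB | FE; A -> b; B -> h; C -> a; D -> AB; E -> AB; F -> a | AB | AC | CB | FD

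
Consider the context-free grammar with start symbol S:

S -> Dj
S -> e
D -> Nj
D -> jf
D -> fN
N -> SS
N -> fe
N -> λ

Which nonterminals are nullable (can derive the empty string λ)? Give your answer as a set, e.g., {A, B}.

Directly nullable (have an ε-rule): {N}.
Not nullable: D, S — each has a terminal in every rule's right-hand side or depends on a non-nullable symbol.

{N}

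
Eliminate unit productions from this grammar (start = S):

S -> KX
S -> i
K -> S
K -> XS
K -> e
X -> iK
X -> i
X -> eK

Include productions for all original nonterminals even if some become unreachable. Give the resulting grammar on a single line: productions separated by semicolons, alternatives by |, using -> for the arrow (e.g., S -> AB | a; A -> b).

S -> i | KX; K -> e | i | KX | XS; X -> i | eK | iK

Unit productions: K->S.
Unit pairs (A ⇒* B via units): (K,S).
S: inherits non-unit rules of {S} → KX | i.
K: inherits non-unit rules of {K, S} → KX | XS | e | i.
X: inherits non-unit rules of {X} → eK | i | iK.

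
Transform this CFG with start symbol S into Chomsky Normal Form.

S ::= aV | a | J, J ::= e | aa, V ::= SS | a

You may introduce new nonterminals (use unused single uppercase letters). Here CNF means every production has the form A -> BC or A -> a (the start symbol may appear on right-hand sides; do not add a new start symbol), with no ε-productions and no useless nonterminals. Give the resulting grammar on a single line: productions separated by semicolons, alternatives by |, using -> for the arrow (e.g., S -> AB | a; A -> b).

S -> a | e | AA | AV; A -> a; V -> a | SS

No ε-productions.
After unit-elimination: S -> a | e | aV | aa; J -> e | aa; V -> a | SS.
TERM: introduce A -> a and substitute in every rule of length ≥2.
Drop unreachable/unproductive: J.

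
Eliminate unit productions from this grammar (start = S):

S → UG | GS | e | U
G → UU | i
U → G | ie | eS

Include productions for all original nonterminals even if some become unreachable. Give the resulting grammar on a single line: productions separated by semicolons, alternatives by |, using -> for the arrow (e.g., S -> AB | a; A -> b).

S -> e | i | GS | UG | UU | eS | ie; G -> i | UU; U -> i | UU | eS | ie

Unit productions: S->U, U->G.
Unit pairs (A ⇒* B via units): (S,G), (S,U), (U,G).
S: inherits non-unit rules of {G, S, U} → GS | UG | UU | e | eS | i | ie.
G: inherits non-unit rules of {G} → UU | i.
U: inherits non-unit rules of {G, U} → UU | eS | i | ie.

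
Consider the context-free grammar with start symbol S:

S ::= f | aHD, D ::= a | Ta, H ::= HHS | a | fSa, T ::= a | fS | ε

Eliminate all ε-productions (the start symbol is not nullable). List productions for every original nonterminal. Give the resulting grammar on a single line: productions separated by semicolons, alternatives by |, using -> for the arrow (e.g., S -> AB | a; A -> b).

Nullable set: {T}.
D -> Ta: T nullable, giving Ta | a.
Drop T -> ε.
Unchanged (no nullable symbols): S -> aHD; S -> f; D -> a; H -> HHS; H -> a; H -> fSa; T -> a; T -> fS.

S -> f | aHD; D -> a | Ta; H -> a | HHS | fSa; T -> a | fS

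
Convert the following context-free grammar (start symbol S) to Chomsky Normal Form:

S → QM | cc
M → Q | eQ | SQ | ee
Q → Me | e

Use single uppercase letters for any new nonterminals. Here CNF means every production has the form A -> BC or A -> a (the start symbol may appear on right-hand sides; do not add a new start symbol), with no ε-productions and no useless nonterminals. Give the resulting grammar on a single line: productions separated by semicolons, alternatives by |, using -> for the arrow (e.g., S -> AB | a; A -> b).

No ε-productions.
After unit-elimination: S -> QM | cc; M -> e | Me | SQ | eQ | ee; Q -> e | Me.
TERM: introduce B -> c, A -> e and substitute in every rule of length ≥2.

S -> BB | QM; A -> e; B -> c; M -> e | AA | AQ | MA | SQ; Q -> e | MA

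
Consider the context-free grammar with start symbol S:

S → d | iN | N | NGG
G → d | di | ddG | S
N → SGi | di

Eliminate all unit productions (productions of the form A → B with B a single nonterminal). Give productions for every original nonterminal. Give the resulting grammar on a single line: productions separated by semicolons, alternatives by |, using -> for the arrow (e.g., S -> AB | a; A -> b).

Unit productions: G->S, S->N.
Unit pairs (A ⇒* B via units): (G,N), (G,S), (S,N).
S: inherits non-unit rules of {N, S} → NGG | SGi | d | di | iN.
G: inherits non-unit rules of {G, N, S} → NGG | SGi | d | ddG | di | iN.
N: inherits non-unit rules of {N} → SGi | di.

S -> d | di | iN | NGG | SGi; G -> d | di | iN | NGG | SGi | ddG; N -> di | SGi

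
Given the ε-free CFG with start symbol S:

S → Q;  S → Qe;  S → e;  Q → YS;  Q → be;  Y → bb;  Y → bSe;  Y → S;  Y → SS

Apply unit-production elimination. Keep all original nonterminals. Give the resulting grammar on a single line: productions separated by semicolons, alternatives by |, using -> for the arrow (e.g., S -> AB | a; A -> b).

S -> e | Qe | YS | be; Q -> YS | be; Y -> e | Qe | SS | YS | bb | be | bSe

Unit productions: S->Q, Y->S.
Unit pairs (A ⇒* B via units): (S,Q), (Y,Q), (Y,S).
S: inherits non-unit rules of {Q, S} → Qe | YS | be | e.
Q: inherits non-unit rules of {Q} → YS | be.
Y: inherits non-unit rules of {Q, S, Y} → Qe | SS | YS | bSe | bb | be | e.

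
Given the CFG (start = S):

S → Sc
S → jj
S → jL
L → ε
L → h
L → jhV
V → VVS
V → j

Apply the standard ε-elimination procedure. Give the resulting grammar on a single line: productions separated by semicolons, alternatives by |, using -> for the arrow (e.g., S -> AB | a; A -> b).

S -> j | Sc | jL | jj; L -> h | jhV; V -> j | VVS

Nullable set: {L}.
S -> jL: L nullable, giving j | jL.
Drop L -> ε.
Unchanged (no nullable symbols): S -> Sc; S -> jj; L -> h; L -> jhV; V -> VVS; V -> j.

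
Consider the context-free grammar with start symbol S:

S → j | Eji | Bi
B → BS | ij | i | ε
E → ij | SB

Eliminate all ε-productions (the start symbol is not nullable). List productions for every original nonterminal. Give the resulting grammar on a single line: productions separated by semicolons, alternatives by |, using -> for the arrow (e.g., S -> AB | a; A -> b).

Nullable set: {B}.
S -> Bi: B nullable, giving Bi | i.
Drop B -> ε.
B -> BS: B nullable, giving BS | S.
E -> SB: B nullable, giving S | SB.
Unchanged (no nullable symbols): S -> Eji; S -> j; B -> i; B -> ij; E -> ij.

S -> i | j | Bi | Eji; B -> S | i | BS | ij; E -> S | SB | ij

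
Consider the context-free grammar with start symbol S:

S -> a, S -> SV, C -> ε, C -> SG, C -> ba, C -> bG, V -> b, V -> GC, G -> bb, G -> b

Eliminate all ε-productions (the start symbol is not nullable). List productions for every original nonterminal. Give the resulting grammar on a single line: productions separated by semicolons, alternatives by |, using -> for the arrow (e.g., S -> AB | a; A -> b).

S -> a | SV; C -> SG | bG | ba; G -> b | bb; V -> G | b | GC

Nullable set: {C}.
Drop C -> ε.
V -> GC: C nullable, giving G | GC.
Unchanged (no nullable symbols): S -> SV; S -> a; C -> SG; C -> bG; C -> ba; G -> b; G -> bb; V -> b.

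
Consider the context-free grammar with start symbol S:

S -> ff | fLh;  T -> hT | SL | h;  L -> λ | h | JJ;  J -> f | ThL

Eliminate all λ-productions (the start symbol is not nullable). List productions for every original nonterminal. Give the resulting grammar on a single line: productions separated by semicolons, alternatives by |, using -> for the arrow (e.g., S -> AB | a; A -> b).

Nullable set: {L}.
S -> fLh: L nullable, giving fLh | fh.
J -> ThL: L nullable, giving Th | ThL.
Drop L -> λ.
T -> SL: L nullable, giving S | SL.
Unchanged (no nullable symbols): S -> ff; J -> f; L -> JJ; L -> h; T -> h; T -> hT.

S -> ff | fh | fLh; J -> f | Th | ThL; L -> h | JJ; T -> S | h | SL | hT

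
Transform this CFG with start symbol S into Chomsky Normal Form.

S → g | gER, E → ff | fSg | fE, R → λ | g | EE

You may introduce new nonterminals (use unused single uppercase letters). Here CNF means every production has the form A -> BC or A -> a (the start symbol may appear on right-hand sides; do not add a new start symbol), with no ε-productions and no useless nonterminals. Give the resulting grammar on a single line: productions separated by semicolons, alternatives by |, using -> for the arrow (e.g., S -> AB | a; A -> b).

Nullable: {R}; after ε-elimination: S -> g | gE | gER; E -> fE | ff | fSg; R -> g | EE.
No unit productions to eliminate.
TERM: introduce A -> f, B -> g and substitute in every rule of length ≥2.
BIN: E -> ASB becomes E -> AC, C -> SB; S -> BER becomes S -> BD, D -> ER.

S -> g | BD | BE; A -> f; B -> g; C -> SB; D -> ER; E -> AA | AC | AE; R -> g | EE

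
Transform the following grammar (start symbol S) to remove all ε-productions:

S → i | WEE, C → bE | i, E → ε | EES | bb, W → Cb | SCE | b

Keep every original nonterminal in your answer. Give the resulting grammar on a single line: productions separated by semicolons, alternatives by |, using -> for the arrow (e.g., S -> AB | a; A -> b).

S -> W | i | WE | WEE; C -> b | i | bE; E -> S | ES | bb | EES; W -> b | Cb | SC | SCE

Nullable set: {E}.
S -> WEE: E, E nullable, giving W | WE | WEE.
C -> bE: E nullable, giving b | bE.
Drop E -> ε.
E -> EES: E, E nullable, giving EES | ES | S.
W -> SCE: E nullable, giving SC | SCE.
Unchanged (no nullable symbols): S -> i; C -> i; E -> bb; W -> Cb; W -> b.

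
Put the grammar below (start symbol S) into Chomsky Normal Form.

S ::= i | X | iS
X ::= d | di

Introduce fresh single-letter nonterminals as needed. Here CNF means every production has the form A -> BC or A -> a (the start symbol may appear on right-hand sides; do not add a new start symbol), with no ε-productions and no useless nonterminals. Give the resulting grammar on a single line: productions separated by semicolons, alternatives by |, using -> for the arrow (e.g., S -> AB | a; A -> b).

S -> d | i | AB | BS; A -> d; B -> i

No ε-productions.
After unit-elimination: S -> d | i | di | iS; X -> d | di.
TERM: introduce A -> d, B -> i and substitute in every rule of length ≥2.
Drop unreachable/unproductive: X.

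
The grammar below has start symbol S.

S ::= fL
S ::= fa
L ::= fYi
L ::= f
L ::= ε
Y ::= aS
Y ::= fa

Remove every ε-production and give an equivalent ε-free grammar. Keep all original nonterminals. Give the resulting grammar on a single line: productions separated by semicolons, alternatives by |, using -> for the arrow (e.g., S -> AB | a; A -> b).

Nullable set: {L}.
S -> fL: L nullable, giving f | fL.
Drop L -> ε.
Unchanged (no nullable symbols): S -> fa; L -> f; L -> fYi; Y -> aS; Y -> fa.

S -> f | fL | fa; L -> f | fYi; Y -> aS | fa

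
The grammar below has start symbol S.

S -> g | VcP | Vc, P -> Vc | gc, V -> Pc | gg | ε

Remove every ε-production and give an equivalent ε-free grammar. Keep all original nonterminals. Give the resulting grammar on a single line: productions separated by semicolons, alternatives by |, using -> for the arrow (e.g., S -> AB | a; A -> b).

Nullable set: {V}.
S -> Vc: V nullable, giving Vc | c.
S -> VcP: V nullable, giving VcP | cP.
P -> Vc: V nullable, giving Vc | c.
Drop V -> ε.
Unchanged (no nullable symbols): S -> g; P -> gc; V -> Pc; V -> gg.

S -> c | g | Vc | cP | VcP; P -> c | Vc | gc; V -> Pc | gg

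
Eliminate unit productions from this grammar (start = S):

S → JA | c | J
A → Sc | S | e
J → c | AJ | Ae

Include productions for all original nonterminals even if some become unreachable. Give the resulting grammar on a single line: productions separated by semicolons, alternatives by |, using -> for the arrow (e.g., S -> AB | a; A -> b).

S -> c | AJ | Ae | JA; A -> c | e | AJ | Ae | JA | Sc; J -> c | AJ | Ae

Unit productions: A->S, S->J.
Unit pairs (A ⇒* B via units): (A,J), (A,S), (S,J).
S: inherits non-unit rules of {J, S} → AJ | Ae | JA | c.
A: inherits non-unit rules of {A, J, S} → AJ | Ae | JA | Sc | c | e.
J: inherits non-unit rules of {J} → AJ | Ae | c.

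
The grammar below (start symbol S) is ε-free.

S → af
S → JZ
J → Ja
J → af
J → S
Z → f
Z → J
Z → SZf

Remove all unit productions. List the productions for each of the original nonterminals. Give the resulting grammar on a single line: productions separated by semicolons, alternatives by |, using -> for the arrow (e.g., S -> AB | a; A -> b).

S -> JZ | af; J -> JZ | Ja | af; Z -> f | JZ | Ja | af | SZf

Unit productions: J->S, Z->J.
Unit pairs (A ⇒* B via units): (J,S), (Z,J), (Z,S).
S: inherits non-unit rules of {S} → JZ | af.
J: inherits non-unit rules of {J, S} → JZ | Ja | af.
Z: inherits non-unit rules of {J, S, Z} → JZ | Ja | SZf | af | f.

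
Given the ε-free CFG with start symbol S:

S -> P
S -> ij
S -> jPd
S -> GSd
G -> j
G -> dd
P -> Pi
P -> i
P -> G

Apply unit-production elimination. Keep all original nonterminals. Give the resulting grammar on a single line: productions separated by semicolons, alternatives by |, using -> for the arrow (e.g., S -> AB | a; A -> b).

Unit productions: P->G, S->P.
Unit pairs (A ⇒* B via units): (P,G), (S,G), (S,P).
S: inherits non-unit rules of {G, P, S} → GSd | Pi | dd | i | ij | j | jPd.
G: inherits non-unit rules of {G} → dd | j.
P: inherits non-unit rules of {G, P} → Pi | dd | i | j.

S -> i | j | Pi | dd | ij | GSd | jPd; G -> j | dd; P -> i | j | Pi | dd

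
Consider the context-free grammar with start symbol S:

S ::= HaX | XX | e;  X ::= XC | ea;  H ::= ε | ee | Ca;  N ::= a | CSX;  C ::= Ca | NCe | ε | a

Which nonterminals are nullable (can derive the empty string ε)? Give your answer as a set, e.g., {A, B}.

Directly nullable (have an ε-rule): {C, H}.
Not nullable: N, S, X — each has a terminal in every rule's right-hand side or depends on a non-nullable symbol.

{C, H}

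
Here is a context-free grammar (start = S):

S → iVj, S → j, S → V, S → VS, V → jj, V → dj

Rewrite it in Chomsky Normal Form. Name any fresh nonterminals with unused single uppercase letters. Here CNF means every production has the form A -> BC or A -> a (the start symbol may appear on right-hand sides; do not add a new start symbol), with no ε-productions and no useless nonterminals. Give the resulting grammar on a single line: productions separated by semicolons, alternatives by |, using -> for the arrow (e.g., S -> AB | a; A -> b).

S -> j | AB | BB | CD | VS; A -> d; B -> j; C -> i; D -> VB; V -> AB | BB

No ε-productions.
After unit-elimination: S -> j | VS | dj | jj | iVj; V -> dj | jj.
TERM: introduce A -> d, C -> i, B -> j and substitute in every rule of length ≥2.
BIN: S -> CVB becomes S -> CD, D -> VB.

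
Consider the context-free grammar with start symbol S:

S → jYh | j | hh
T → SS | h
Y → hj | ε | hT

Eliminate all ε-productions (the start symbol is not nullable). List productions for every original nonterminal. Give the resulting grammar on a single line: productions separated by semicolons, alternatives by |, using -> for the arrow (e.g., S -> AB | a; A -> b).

S -> j | hh | jh | jYh; T -> h | SS; Y -> hT | hj

Nullable set: {Y}.
S -> jYh: Y nullable, giving jYh | jh.
Drop Y -> ε.
Unchanged (no nullable symbols): S -> hh; S -> j; T -> SS; T -> h; Y -> hT; Y -> hj.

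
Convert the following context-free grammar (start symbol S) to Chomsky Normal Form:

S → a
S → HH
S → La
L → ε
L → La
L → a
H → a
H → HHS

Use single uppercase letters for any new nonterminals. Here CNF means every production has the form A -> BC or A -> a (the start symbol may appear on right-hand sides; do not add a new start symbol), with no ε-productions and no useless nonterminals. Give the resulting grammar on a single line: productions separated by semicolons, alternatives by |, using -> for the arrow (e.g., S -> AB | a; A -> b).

S -> a | HH | LA; A -> a; B -> HS; H -> a | HB; L -> a | LA

Nullable: {L}; after ε-elimination: S -> a | HH | La; H -> a | HHS; L -> a | La.
No unit productions to eliminate.
TERM: introduce A -> a and substitute in every rule of length ≥2.
BIN: H -> HHS becomes H -> HB, B -> HS.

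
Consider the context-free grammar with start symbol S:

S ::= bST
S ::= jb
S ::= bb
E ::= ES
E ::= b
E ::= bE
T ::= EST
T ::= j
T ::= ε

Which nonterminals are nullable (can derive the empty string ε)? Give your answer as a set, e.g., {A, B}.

{T}

Directly nullable (have an ε-rule): {T}.
Not nullable: E, S — each has a terminal in every rule's right-hand side or depends on a non-nullable symbol.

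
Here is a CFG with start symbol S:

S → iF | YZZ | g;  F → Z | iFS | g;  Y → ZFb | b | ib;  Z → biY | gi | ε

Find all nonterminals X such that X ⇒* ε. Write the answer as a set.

Directly nullable (have an ε-rule): {Z}.
F is nullable via F -> Z (every symbol on the right is already known nullable).
Not nullable: S, Y — each has a terminal in every rule's right-hand side or depends on a non-nullable symbol.

{F, Z}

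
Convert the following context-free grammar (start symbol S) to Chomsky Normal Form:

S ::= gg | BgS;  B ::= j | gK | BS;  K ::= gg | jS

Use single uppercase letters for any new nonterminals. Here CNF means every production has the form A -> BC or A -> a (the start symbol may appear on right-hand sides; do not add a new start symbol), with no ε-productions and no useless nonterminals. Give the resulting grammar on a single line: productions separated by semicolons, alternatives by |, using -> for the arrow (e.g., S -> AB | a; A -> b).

No ε-productions.
No unit productions to eliminate.
TERM: introduce A -> g, C -> j and substitute in every rule of length ≥2.
BIN: S -> BAS becomes S -> BD, D -> AS.

S -> AA | BD; A -> g; B -> j | AK | BS; C -> j; D -> AS; K -> AA | CS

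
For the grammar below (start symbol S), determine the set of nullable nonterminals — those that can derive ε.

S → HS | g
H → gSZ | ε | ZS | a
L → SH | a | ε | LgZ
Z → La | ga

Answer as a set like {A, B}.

Directly nullable (have an ε-rule): {H, L}.
Not nullable: S, Z — each has a terminal in every rule's right-hand side or depends on a non-nullable symbol.

{H, L}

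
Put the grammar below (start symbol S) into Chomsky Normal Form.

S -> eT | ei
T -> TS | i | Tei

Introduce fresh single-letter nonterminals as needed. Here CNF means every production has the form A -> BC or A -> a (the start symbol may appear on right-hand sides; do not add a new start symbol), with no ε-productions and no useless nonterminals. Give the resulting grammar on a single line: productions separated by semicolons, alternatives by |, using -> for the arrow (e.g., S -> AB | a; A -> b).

S -> AB | AT; A -> e; B -> i; C -> AB; T -> i | TC | TS

No ε-productions.
No unit productions to eliminate.
TERM: introduce A -> e, B -> i and substitute in every rule of length ≥2.
BIN: T -> TAB becomes T -> TC, C -> AB.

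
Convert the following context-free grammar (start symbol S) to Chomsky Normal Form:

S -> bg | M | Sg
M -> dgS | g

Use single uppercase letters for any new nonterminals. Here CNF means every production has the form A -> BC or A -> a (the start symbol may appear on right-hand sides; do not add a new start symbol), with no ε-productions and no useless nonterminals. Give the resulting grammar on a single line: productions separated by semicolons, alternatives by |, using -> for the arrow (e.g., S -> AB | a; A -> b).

S -> g | AE | CB | SB; A -> d; B -> g; C -> b; E -> BS

No ε-productions.
After unit-elimination: S -> g | Sg | bg | dgS; M -> g | dgS.
TERM: introduce C -> b, A -> d, B -> g and substitute in every rule of length ≥2.
BIN: M -> ABS becomes M -> AD, D -> BS; S -> ABS becomes S -> AE, E -> BS.
Drop unreachable/unproductive: M.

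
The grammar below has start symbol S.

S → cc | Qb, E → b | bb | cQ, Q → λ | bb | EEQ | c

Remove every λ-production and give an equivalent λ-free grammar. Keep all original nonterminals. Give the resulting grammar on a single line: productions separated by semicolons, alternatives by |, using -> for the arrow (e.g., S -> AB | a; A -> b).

Nullable set: {Q}.
S -> Qb: Q nullable, giving Qb | b.
E -> cQ: Q nullable, giving c | cQ.
Drop Q -> λ.
Q -> EEQ: Q nullable, giving EE | EEQ.
Unchanged (no nullable symbols): S -> cc; E -> b; E -> bb; Q -> bb; Q -> c.

S -> b | Qb | cc; E -> b | c | bb | cQ; Q -> c | EE | bb | EEQ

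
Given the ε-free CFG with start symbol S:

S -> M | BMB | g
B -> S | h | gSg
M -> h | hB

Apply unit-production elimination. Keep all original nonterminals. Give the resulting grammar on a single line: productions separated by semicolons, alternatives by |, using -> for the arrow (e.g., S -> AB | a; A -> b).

S -> g | h | hB | BMB; B -> g | h | hB | BMB | gSg; M -> h | hB

Unit productions: B->S, S->M.
Unit pairs (A ⇒* B via units): (B,M), (B,S), (S,M).
S: inherits non-unit rules of {M, S} → BMB | g | h | hB.
B: inherits non-unit rules of {B, M, S} → BMB | g | gSg | h | hB.
M: inherits non-unit rules of {M} → h | hB.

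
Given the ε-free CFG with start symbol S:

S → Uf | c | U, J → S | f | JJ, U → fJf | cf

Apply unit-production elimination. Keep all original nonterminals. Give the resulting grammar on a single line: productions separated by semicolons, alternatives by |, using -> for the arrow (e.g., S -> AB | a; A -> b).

S -> c | Uf | cf | fJf; J -> c | f | JJ | Uf | cf | fJf; U -> cf | fJf

Unit productions: J->S, S->U.
Unit pairs (A ⇒* B via units): (J,S), (J,U), (S,U).
S: inherits non-unit rules of {S, U} → Uf | c | cf | fJf.
J: inherits non-unit rules of {J, S, U} → JJ | Uf | c | cf | f | fJf.
U: inherits non-unit rules of {U} → cf | fJf.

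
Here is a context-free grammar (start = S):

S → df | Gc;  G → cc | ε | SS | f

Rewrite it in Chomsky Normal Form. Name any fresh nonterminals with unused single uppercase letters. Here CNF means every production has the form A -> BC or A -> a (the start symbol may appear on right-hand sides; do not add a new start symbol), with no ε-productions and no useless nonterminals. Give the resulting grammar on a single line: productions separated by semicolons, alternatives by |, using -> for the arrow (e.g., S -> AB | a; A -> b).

S -> c | BC | GA; A -> c; B -> d; C -> f; G -> f | AA | SS

Nullable: {G}; after ε-elimination: S -> c | Gc | df; G -> f | SS | cc.
No unit productions to eliminate.
TERM: introduce A -> c, B -> d, C -> f and substitute in every rule of length ≥2.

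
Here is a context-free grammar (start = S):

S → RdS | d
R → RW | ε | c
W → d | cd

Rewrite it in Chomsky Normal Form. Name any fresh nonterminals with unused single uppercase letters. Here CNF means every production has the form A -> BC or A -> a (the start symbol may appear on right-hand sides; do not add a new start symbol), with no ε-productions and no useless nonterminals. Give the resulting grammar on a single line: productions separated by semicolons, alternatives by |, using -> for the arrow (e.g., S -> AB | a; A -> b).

Nullable: {R}; after ε-elimination: S -> d | dS | RdS; R -> W | c | RW; W -> d | cd.
After unit-elimination: S -> d | dS | RdS; R -> c | d | RW | cd; W -> d | cd.
TERM: introduce A -> c, B -> d and substitute in every rule of length ≥2.
BIN: S -> RBS becomes S -> RC, C -> BS.

S -> d | BS | RC; A -> c; B -> d; C -> BS; R -> c | d | AB | RW; W -> d | AB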